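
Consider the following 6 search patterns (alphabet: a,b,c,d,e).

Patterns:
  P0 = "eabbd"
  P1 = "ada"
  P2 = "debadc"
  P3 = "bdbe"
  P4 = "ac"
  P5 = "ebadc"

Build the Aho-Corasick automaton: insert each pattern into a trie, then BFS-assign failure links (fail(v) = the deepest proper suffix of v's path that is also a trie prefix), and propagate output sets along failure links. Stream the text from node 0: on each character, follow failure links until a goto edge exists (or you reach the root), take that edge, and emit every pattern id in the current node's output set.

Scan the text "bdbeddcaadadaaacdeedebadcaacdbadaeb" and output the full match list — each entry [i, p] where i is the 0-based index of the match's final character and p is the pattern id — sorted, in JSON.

Build:
Trie nodes:
  0='ε' goto a→6 b→15 d→9 e→1
  1='e' goto a→2 b→20
  2='ea' goto b→3
  3='eab' goto b→4
  4='eabb' goto d→5
  5='eabbd' goto ·  [P0 ends]
  6='a' goto c→19 d→7
  7='ad' goto a→8
  8='ada' goto ·  [P1 ends]
  9='d' goto e→10
  10='de' goto b→11
  11='deb' goto a→12
  12='deba' goto d→13
  13='debad' goto c→14
  14='debadc' goto ·  [P2 ends]
  15='b' goto d→16
  16='bd' goto b→17
  17='bdb' goto e→18
  18='bdbe' goto ·  [P3 ends]
  19='ac' goto ·  [P4 ends]
  20='eb' goto a→21
  21='eba' goto d→22
  22='ebad' goto c→23
  23='ebadc' goto ·  [P5 ends]

BFS fail/out derivation:
  n1('e'): parent n0 fail=0; on 'e' 0 → fail=0;  out ∅∪∅=∅
  n6('a'): parent n0 fail=0; on 'a' 0 → fail=0;  out ∅∪∅=∅
  n9('d'): parent n0 fail=0; on 'd' 0 → fail=0;  out ∅∪∅=∅
  n15('b'): parent n0 fail=0; on 'b' 0 → fail=0;  out ∅∪∅=∅
  n2('ea'): parent n1 fail=0; on 'a' 0 → fail=6;  out ∅∪∅=∅
  n7('ad'): parent n6 fail=0; on 'd' 0 → fail=9;  out ∅∪∅=∅
  n10('de'): parent n9 fail=0; on 'e' 0 → fail=1;  out ∅∪∅=∅
  n16('bd'): parent n15 fail=0; on 'd' 0 → fail=9;  out ∅∪∅=∅
  n19('ac'): parent n6 fail=0; on 'c' 0 → fail=0;  out {4}∪∅={4}
  n20('eb'): parent n1 fail=0; on 'b' 0 → fail=15;  out ∅∪∅=∅
  n3('eab'): parent n2 fail=6; on 'b' 6→0 → fail=15;  out ∅∪∅=∅
  n8('ada'): parent n7 fail=9; on 'a' 9→0 → fail=6;  out {1}∪∅={1}
  n11('deb'): parent n10 fail=1; on 'b' 1 → fail=20;  out ∅∪∅=∅
  n17('bdb'): parent n16 fail=9; on 'b' 9→0 → fail=15;  out ∅∪∅=∅
  n21('eba'): parent n20 fail=15; on 'a' 15→0 → fail=6;  out ∅∪∅=∅
  n4('eabb'): parent n3 fail=15; on 'b' 15→0 → fail=15;  out ∅∪∅=∅
  n12('deba'): parent n11 fail=20; on 'a' 20 → fail=21;  out ∅∪∅=∅
  n18('bdbe'): parent n17 fail=15; on 'e' 15→0 → fail=1;  out {3}∪∅={3}
  n22('ebad'): parent n21 fail=6; on 'd' 6 → fail=7;  out ∅∪∅=∅
  n5('eabbd'): parent n4 fail=15; on 'd' 15 → fail=16;  out {0}∪∅={0}
  n13('debad'): parent n12 fail=21; on 'd' 21 → fail=22;  out ∅∪∅=∅
  n23('ebadc'): parent n22 fail=7; on 'c' 7→9→0 → fail=0;  out {5}∪∅={5}
  n14('debadc'): parent n13 fail=22; on 'c' 22 → fail=23;  out {2}∪{5}={2,5}

Text stream:
i=0 'b': node 0→15
i=1 'd': node 15→16
i=2 'b': node 16→17
i=3 'e': node 17→18  → match P3@[0:3]
i=4 'd': node 18→9 (fail-walked)
i=5 'd': node 9→9 (fail-walked)
i=6 'c': node 9→0 (fail-walked)
i=7 'a': node 0→6
i=8 'a': node 6→6 (fail-walked)
i=9 'd': node 6→7
i=10 'a': node 7→8  → match P1@[8:10]
i=11 'd': node 8→7 (fail-walked)
i=12 'a': node 7→8  → match P1@[10:12]
i=13 'a': node 8→6 (fail-walked)
i=14 'a': node 6→6 (fail-walked)
i=15 'c': node 6→19  → match P4@[14:15]
i=16 'd': node 19→9 (fail-walked)
i=17 'e': node 9→10
i=18 'e': node 10→1 (fail-walked)
i=19 'd': node 1→9 (fail-walked)
i=20 'e': node 9→10
i=21 'b': node 10→11
i=22 'a': node 11→12
i=23 'd': node 12→13
i=24 'c': node 13→14  → match P2@[19:24],P5@[20:24]
i=25 'a': node 14→6 (fail-walked)
i=26 'a': node 6→6 (fail-walked)
i=27 'c': node 6→19  → match P4@[26:27]
i=28 'd': node 19→9 (fail-walked)
i=29 'b': node 9→15 (fail-walked)
i=30 'a': node 15→6 (fail-walked)
i=31 'd': node 6→7
i=32 'a': node 7→8  → match P1@[30:32]
i=33 'e': node 8→1 (fail-walked)
i=34 'b': node 1→20

Matches: [[3,3],[10,1],[12,1],[15,4],[24,2],[24,5],[27,4],[32,1]]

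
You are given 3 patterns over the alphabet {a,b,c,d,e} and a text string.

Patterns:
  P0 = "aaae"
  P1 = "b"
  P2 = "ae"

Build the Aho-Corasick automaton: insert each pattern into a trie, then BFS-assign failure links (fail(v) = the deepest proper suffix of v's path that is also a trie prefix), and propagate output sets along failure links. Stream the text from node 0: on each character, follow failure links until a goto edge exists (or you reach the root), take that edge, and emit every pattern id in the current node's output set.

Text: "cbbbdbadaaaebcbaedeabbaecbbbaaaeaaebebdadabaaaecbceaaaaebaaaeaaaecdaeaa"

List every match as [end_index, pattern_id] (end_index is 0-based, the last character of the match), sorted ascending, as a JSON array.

Build:
Trie (insert patterns):
  n0 'ε': a→1 b→5
  n1 'a': a→2 e→6
  n2 'aa': a→3
  n3 'aaa': e→4
  n4 'aaae': ·  ←P0
  n5 'b': ·  ←P1
  n6 'ae': ·  ←P2

Failure links (BFS by depth):
  fail(1) 'a': from fail(0)=0 chase 'a': 0 ⇒ 0;  out=∅∪out(0)=∅
  fail(5) 'b': from fail(0)=0 chase 'b': 0 ⇒ 0;  out={1}∪out(0)={1}
  fail(2) 'aa': from fail(1)=0 chase 'a': 0 ⇒ 1;  out=∅∪out(1)=∅
  fail(6) 'ae': from fail(1)=0 chase 'e': 0 ⇒ 0;  out={2}∪out(0)={2}
  fail(3) 'aaa': from fail(2)=1 chase 'a': 1 ⇒ 2;  out=∅∪out(2)=∅
  fail(4) 'aaae': from fail(3)=2 chase 'e': 2→1 ⇒ 6;  out={0}∪out(6)={0,2}

Text stream:
[0] read 'c'  n0⇒n0
[1] read 'b'  n0⇒n5  ** P1@[1:1]
[2] read 'b'  n5⇒n5 ·f  ** P1@[2:2]
[3] read 'b'  n5⇒n5 ·f  ** P1@[3:3]
[4] read 'd'  n5⇒n0 ·f
[5] read 'b'  n0⇒n5  ** P1@[5:5]
[6] read 'a'  n5⇒n1 ·f
[7] read 'd'  n1⇒n0 ·f
[8] read 'a'  n0⇒n1
[9] read 'a'  n1⇒n2
[10] read 'a'  n2⇒n3
[11] read 'e'  n3⇒n4  ** P0@[8:11],P2@[10:11]
[12] read 'b'  n4⇒n5 ·f  ** P1@[12:12]
[13] read 'c'  n5⇒n0 ·f
[14] read 'b'  n0⇒n5  ** P1@[14:14]
[15] read 'a'  n5⇒n1 ·f
[16] read 'e'  n1⇒n6  ** P2@[15:16]
[17] read 'd'  n6⇒n0 ·f
[18] read 'e'  n0⇒n0
[19] read 'a'  n0⇒n1
[20] read 'b'  n1⇒n5 ·f  ** P1@[20:20]
[21] read 'b'  n5⇒n5 ·f  ** P1@[21:21]
[22] read 'a'  n5⇒n1 ·f
[23] read 'e'  n1⇒n6  ** P2@[22:23]
[24] read 'c'  n6⇒n0 ·f
[25] read 'b'  n0⇒n5  ** P1@[25:25]
[26] read 'b'  n5⇒n5 ·f  ** P1@[26:26]
[27] read 'b'  n5⇒n5 ·f  ** P1@[27:27]
[28] read 'a'  n5⇒n1 ·f
[29] read 'a'  n1⇒n2
[30] read 'a'  n2⇒n3
[31] read 'e'  n3⇒n4  ** P0@[28:31],P2@[30:31]
[32] read 'a'  n4⇒n1 ·f
[33] read 'a'  n1⇒n2
[34] read 'e'  n2⇒n6 ·f  ** P2@[33:34]
[35] read 'b'  n6⇒n5 ·f  ** P1@[35:35]
[36] read 'e'  n5⇒n0 ·f
[37] read 'b'  n0⇒n5  ** P1@[37:37]
[38] read 'd'  n5⇒n0 ·f
[39] read 'a'  n0⇒n1
[40] read 'd'  n1⇒n0 ·f
[41] read 'a'  n0⇒n1
[42] read 'b'  n1⇒n5 ·f  ** P1@[42:42]
[43] read 'a'  n5⇒n1 ·f
[44] read 'a'  n1⇒n2
[45] read 'a'  n2⇒n3
[46] read 'e'  n3⇒n4  ** P0@[43:46],P2@[45:46]
[47] read 'c'  n4⇒n0 ·f
[48] read 'b'  n0⇒n5  ** P1@[48:48]
[49] read 'c'  n5⇒n0 ·f
[50] read 'e'  n0⇒n0
[51] read 'a'  n0⇒n1
[52] read 'a'  n1⇒n2
[53] read 'a'  n2⇒n3
[54] read 'a'  n3⇒n3 ·f
[55] read 'e'  n3⇒n4  ** P0@[52:55],P2@[54:55]
[56] read 'b'  n4⇒n5 ·f  ** P1@[56:56]
[57] read 'a'  n5⇒n1 ·f
[58] read 'a'  n1⇒n2
[59] read 'a'  n2⇒n3
[60] read 'e'  n3⇒n4  ** P0@[57:60],P2@[59:60]
[61] read 'a'  n4⇒n1 ·f
[62] read 'a'  n1⇒n2
[63] read 'a'  n2⇒n3
[64] read 'e'  n3⇒n4  ** P0@[61:64],P2@[63:64]
[65] read 'c'  n4⇒n0 ·f
[66] read 'd'  n0⇒n0
[67] read 'a'  n0⇒n1
[68] read 'e'  n1⇒n6  ** P2@[67:68]
[69] read 'a'  n6⇒n1 ·f
[70] read 'a'  n1⇒n2

Matches: [[1,1],[2,1],[3,1],[5,1],[11,0],[11,2],[12,1],[14,1],[16,2],[20,1],[21,1],[23,2],[25,1],[26,1],[27,1],[31,0],[31,2],[34,2],[35,1],[37,1],[42,1],[46,0],[46,2],[48,1],[55,0],[55,2],[56,1],[60,0],[60,2],[64,0],[64,2],[68,2]]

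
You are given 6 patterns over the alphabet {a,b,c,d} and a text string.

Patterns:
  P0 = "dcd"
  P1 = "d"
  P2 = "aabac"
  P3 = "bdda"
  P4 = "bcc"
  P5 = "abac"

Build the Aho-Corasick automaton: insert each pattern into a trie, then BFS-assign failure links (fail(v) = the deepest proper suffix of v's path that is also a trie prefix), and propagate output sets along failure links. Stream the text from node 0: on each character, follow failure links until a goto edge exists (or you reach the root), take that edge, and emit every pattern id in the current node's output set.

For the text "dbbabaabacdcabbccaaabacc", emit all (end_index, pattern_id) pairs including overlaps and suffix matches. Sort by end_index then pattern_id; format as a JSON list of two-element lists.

Build automaton:
Trie (insert patterns):
  n0 'ε': a→4 b→9 d→1
  n1 'd': c→2  [P1 ends]
  n2 'dc': d→3
  n3 'dcd': ·  [P0 ends]
  n4 'a': a→5 b→15
  n5 'aa': b→6
  n6 'aab': a→7
  n7 'aaba': c→8
  n8 'aabac': ·  [P2 ends]
  n9 'b': c→13 d→10
  n10 'bd': d→11
  n11 'bdd': a→12
  n12 'bdda': ·  [P3 ends]
  n13 'bc': c→14
  n14 'bcc': ·  [P4 ends]
  n15 'ab': a→16
  n16 'aba': c→17
  n17 'abac': ·  [P5 ends]

BFS fail/out derivation:
  n1('d'): parent n0 fail=0; on 'd' 0 → fail=0;  out {1}∪∅={1}
  n4('a'): parent n0 fail=0; on 'a' 0 → fail=0;  out ∅∪∅=∅
  n9('b'): parent n0 fail=0; on 'b' 0 → fail=0;  out ∅∪∅=∅
  n2('dc'): parent n1 fail=0; on 'c' 0 → fail=0;  out ∅∪∅=∅
  n5('aa'): parent n4 fail=0; on 'a' 0 → fail=4;  out ∅∪∅=∅
  n10('bd'): parent n9 fail=0; on 'd' 0 → fail=1;  out ∅∪{1}={1}
  n13('bc'): parent n9 fail=0; on 'c' 0 → fail=0;  out ∅∪∅=∅
  n15('ab'): parent n4 fail=0; on 'b' 0 → fail=9;  out ∅∪∅=∅
  n3('dcd'): parent n2 fail=0; on 'd' 0 → fail=1;  out {0}∪{1}={0,1}
  n6('aab'): parent n5 fail=4; on 'b' 4 → fail=15;  out ∅∪∅=∅
  n11('bdd'): parent n10 fail=1; on 'd' 1→0 → fail=1;  out ∅∪{1}={1}
  n14('bcc'): parent n13 fail=0; on 'c' 0 → fail=0;  out {4}∪∅={4}
  n16('aba'): parent n15 fail=9; on 'a' 9→0 → fail=4;  out ∅∪∅=∅
  n7('aaba'): parent n6 fail=15; on 'a' 15 → fail=16;  out ∅∪∅=∅
  n12('bdda'): parent n11 fail=1; on 'a' 1→0 → fail=4;  out {3}∪∅={3}
  n17('abac'): parent n16 fail=4; on 'c' 4→0 → fail=0;  out {5}∪∅={5}
  n8('aabac'): parent n7 fail=16; on 'c' 16 → fail=17;  out {2}∪{5}={2,5}

Text stream:
pos 0 'd': at 1  emit P1@[0:0]
pos 1 'b': at 9 (via fail)
pos 2 'b': at 9 (via fail)
pos 3 'a': at 4 (via fail)
pos 4 'b': at 15
pos 5 'a': at 16
pos 6 'a': at 5 (via fail)
pos 7 'b': at 6
pos 8 'a': at 7
pos 9 'c': at 8  emit P2@[5:9],P5@[6:9]
pos 10 'd': at 1 (via fail)  emit P1@[10:10]
pos 11 'c': at 2
pos 12 'a': at 4 (via fail)
pos 13 'b': at 15
pos 14 'b': at 9 (via fail)
pos 15 'c': at 13
pos 16 'c': at 14  emit P4@[14:16]
pos 17 'a': at 4 (via fail)
pos 18 'a': at 5
pos 19 'a': at 5 (via fail)
pos 20 'b': at 6
pos 21 'a': at 7
pos 22 'c': at 8  emit P2@[18:22],P5@[19:22]
pos 23 'c': at 0 (via fail)

Result: [[0,1],[9,2],[9,5],[10,1],[16,4],[22,2],[22,5]]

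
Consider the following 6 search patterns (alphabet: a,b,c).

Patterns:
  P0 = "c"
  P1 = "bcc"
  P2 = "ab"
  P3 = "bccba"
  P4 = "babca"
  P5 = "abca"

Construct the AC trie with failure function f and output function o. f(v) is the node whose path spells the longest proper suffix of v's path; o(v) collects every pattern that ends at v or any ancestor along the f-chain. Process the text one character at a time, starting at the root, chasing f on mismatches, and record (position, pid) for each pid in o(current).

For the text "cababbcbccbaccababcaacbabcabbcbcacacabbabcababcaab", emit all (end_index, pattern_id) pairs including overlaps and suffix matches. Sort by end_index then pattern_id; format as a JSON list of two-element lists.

Build:
Trie nodes:
  0='ε' goto a→5 b→2 c→1
  1='c' goto ·  [P0 ends]
  2='b' goto a→9 c→3
  3='bc' goto c→4
  4='bcc' goto b→7  [P1 ends]
  5='a' goto b→6
  6='ab' goto c→13  [P2 ends]
  7='bccb' goto a→8
  8='bccba' goto ·  [P3 ends]
  9='ba' goto b→10
  10='bab' goto c→11
  11='babc' goto a→12
  12='babca' goto ·  [P4 ends]
  13='abc' goto a→14
  14='abca' goto ·  [P5 ends]

BFS fail/out derivation:
  fail(1) 'c': from fail(0)=0 chase 'c': 0 ⇒ 0;  out={0}∪out(0)={0}
  fail(2) 'b': from fail(0)=0 chase 'b': 0 ⇒ 0;  out=∅∪out(0)=∅
  fail(5) 'a': from fail(0)=0 chase 'a': 0 ⇒ 0;  out=∅∪out(0)=∅
  fail(3) 'bc': from fail(2)=0 chase 'c': 0 ⇒ 1;  out=∅∪out(1)={0}
  fail(6) 'ab': from fail(5)=0 chase 'b': 0 ⇒ 2;  out={2}∪out(2)={2}
  fail(9) 'ba': from fail(2)=0 chase 'a': 0 ⇒ 5;  out=∅∪out(5)=∅
  fail(4) 'bcc': from fail(3)=1 chase 'c': 1→0 ⇒ 1;  out={1}∪out(1)={0,1}
  fail(10) 'bab': from fail(9)=5 chase 'b': 5 ⇒ 6;  out=∅∪out(6)={2}
  fail(13) 'abc': from fail(6)=2 chase 'c': 2 ⇒ 3;  out=∅∪out(3)={0}
  fail(7) 'bccb': from fail(4)=1 chase 'b': 1→0 ⇒ 2;  out=∅∪out(2)=∅
  fail(11) 'babc': from fail(10)=6 chase 'c': 6 ⇒ 13;  out=∅∪out(13)={0}
  fail(14) 'abca': from fail(13)=3 chase 'a': 3→1→0 ⇒ 5;  out={5}∪out(5)={5}
  fail(8) 'bccba': from fail(7)=2 chase 'a': 2 ⇒ 9;  out={3}∪out(9)={3}
  fail(12) 'babca': from fail(11)=13 chase 'a': 13 ⇒ 14;  out={4}∪out(14)={4,5}

Run:
[0] read 'c'  n0⇒n1  → match P0@[0:0]
[1] read 'a'  n1⇒n5 ·f
[2] read 'b'  n5⇒n6  → match P2@[1:2]
[3] read 'a'  n6⇒n9 ·f
[4] read 'b'  n9⇒n10  → match P2@[3:4]
[5] read 'b'  n10⇒n2 ·f
[6] read 'c'  n2⇒n3  → match P0@[6:6]
[7] read 'b'  n3⇒n2 ·f
[8] read 'c'  n2⇒n3  → match P0@[8:8]
[9] read 'c'  n3⇒n4  → match P0@[9:9],P1@[7:9]
[10] read 'b'  n4⇒n7
[11] read 'a'  n7⇒n8  → match P3@[7:11]
[12] read 'c'  n8⇒n1 ·f  → match P0@[12:12]
[13] read 'c'  n1⇒n1 ·f  → match P0@[13:13]
[14] read 'a'  n1⇒n5 ·f
[15] read 'b'  n5⇒n6  → match P2@[14:15]
[16] read 'a'  n6⇒n9 ·f
[17] read 'b'  n9⇒n10  → match P2@[16:17]
[18] read 'c'  n10⇒n11  → match P0@[18:18]
[19] read 'a'  n11⇒n12  → match P4@[15:19],P5@[16:19]
[20] read 'a'  n12⇒n5 ·f
[21] read 'c'  n5⇒n1 ·f  → match P0@[21:21]
[22] read 'b'  n1⇒n2 ·f
[23] read 'a'  n2⇒n9
[24] read 'b'  n9⇒n10  → match P2@[23:24]
[25] read 'c'  n10⇒n11  → match P0@[25:25]
[26] read 'a'  n11⇒n12  → match P4@[22:26],P5@[23:26]
[27] read 'b'  n12⇒n6 ·f  → match P2@[26:27]
[28] read 'b'  n6⇒n2 ·f
[29] read 'c'  n2⇒n3  → match P0@[29:29]
[30] read 'b'  n3⇒n2 ·f
[31] read 'c'  n2⇒n3  → match P0@[31:31]
[32] read 'a'  n3⇒n5 ·f
[33] read 'c'  n5⇒n1 ·f  → match P0@[33:33]
[34] read 'a'  n1⇒n5 ·f
[35] read 'c'  n5⇒n1 ·f  → match P0@[35:35]
[36] read 'a'  n1⇒n5 ·f
[37] read 'b'  n5⇒n6  → match P2@[36:37]
[38] read 'b'  n6⇒n2 ·f
[39] read 'a'  n2⇒n9
[40] read 'b'  n9⇒n10  → match P2@[39:40]
[41] read 'c'  n10⇒n11  → match P0@[41:41]
[42] read 'a'  n11⇒n12  → match P4@[38:42],P5@[39:42]
[43] read 'b'  n12⇒n6 ·f  → match P2@[42:43]
[44] read 'a'  n6⇒n9 ·f
[45] read 'b'  n9⇒n10  → match P2@[44:45]
[46] read 'c'  n10⇒n11  → match P0@[46:46]
[47] read 'a'  n11⇒n12  → match P4@[43:47],P5@[44:47]
[48] read 'a'  n12⇒n5 ·f
[49] read 'b'  n5⇒n6  → match P2@[48:49]

Result: [[0,0],[2,2],[4,2],[6,0],[8,0],[9,0],[9,1],[11,3],[12,0],[13,0],[15,2],[17,2],[18,0],[19,4],[19,5],[21,0],[24,2],[25,0],[26,4],[26,5],[27,2],[29,0],[31,0],[33,0],[35,0],[37,2],[40,2],[41,0],[42,4],[42,5],[43,2],[45,2],[46,0],[47,4],[47,5],[49,2]]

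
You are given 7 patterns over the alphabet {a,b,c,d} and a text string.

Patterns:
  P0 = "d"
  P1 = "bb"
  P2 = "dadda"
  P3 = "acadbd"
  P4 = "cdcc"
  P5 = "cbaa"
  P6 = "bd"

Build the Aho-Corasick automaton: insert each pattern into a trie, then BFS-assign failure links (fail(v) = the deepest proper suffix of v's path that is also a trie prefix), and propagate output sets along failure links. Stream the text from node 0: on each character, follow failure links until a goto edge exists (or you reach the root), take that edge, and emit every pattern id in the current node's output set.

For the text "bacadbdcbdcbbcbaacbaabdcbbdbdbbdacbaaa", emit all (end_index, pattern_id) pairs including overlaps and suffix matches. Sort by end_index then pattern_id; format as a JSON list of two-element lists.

Construct AC machine:
Trie (insert patterns):
  n0 'ε': a→8 b→2 c→14 d→1
  n1 'd': a→4  ←P0
  n2 'b': b→3 d→21
  n3 'bb': ·  ←P1
  n4 'da': d→5
  n5 'dad': d→6
  n6 'dadd': a→7
  n7 'dadda': ·  ←P2
  n8 'a': c→9
  n9 'ac': a→10
  n10 'aca': d→11
  n11 'acad': b→12
  n12 'acadb': d→13
  n13 'acadbd': ·  ←P3
  n14 'c': b→18 d→15
  n15 'cd': c→16
  n16 'cdc': c→17
  n17 'cdcc': ·  ←P4
  n18 'cb': a→19
  n19 'cba': a→20
  n20 'cbaa': ·  ←P5
  n21 'bd': ·  ←P6

Failure links (BFS by depth):
  n1('d'): parent n0 fail=0; on 'd' 0 → fail=0;  out {0}∪∅={0}
  n2('b'): parent n0 fail=0; on 'b' 0 → fail=0;  out ∅∪∅=∅
  n8('a'): parent n0 fail=0; on 'a' 0 → fail=0;  out ∅∪∅=∅
  n14('c'): parent n0 fail=0; on 'c' 0 → fail=0;  out ∅∪∅=∅
  n3('bb'): parent n2 fail=0; on 'b' 0 → fail=2;  out {1}∪∅={1}
  n4('da'): parent n1 fail=0; on 'a' 0 → fail=8;  out ∅∪∅=∅
  n9('ac'): parent n8 fail=0; on 'c' 0 → fail=14;  out ∅∪∅=∅
  n15('cd'): parent n14 fail=0; on 'd' 0 → fail=1;  out ∅∪{0}={0}
  n18('cb'): parent n14 fail=0; on 'b' 0 → fail=2;  out ∅∪∅=∅
  n21('bd'): parent n2 fail=0; on 'd' 0 → fail=1;  out {6}∪{0}={0,6}
  n5('dad'): parent n4 fail=8; on 'd' 8→0 → fail=1;  out ∅∪{0}={0}
  n10('aca'): parent n9 fail=14; on 'a' 14→0 → fail=8;  out ∅∪∅=∅
  n16('cdc'): parent n15 fail=1; on 'c' 1→0 → fail=14;  out ∅∪∅=∅
  n19('cba'): parent n18 fail=2; on 'a' 2→0 → fail=8;  out ∅∪∅=∅
  n6('dadd'): parent n5 fail=1; on 'd' 1→0 → fail=1;  out ∅∪{0}={0}
  n11('acad'): parent n10 fail=8; on 'd' 8→0 → fail=1;  out ∅∪{0}={0}
  n17('cdcc'): parent n16 fail=14; on 'c' 14→0 → fail=14;  out {4}∪∅={4}
  n20('cbaa'): parent n19 fail=8; on 'a' 8→0 → fail=8;  out {5}∪∅={5}
  n7('dadda'): parent n6 fail=1; on 'a' 1 → fail=4;  out {2}∪∅={2}
  n12('acadb'): parent n11 fail=1; on 'b' 1→0 → fail=2;  out ∅∪∅=∅
  n13('acadbd'): parent n12 fail=2; on 'd' 2 → fail=21;  out {3}∪{0,6}={0,3,6}

Run:
i=0 'b': node 0→2
i=1 'a': node 2→8 ·f
i=2 'c': node 8→9
i=3 'a': node 9→10
i=4 'd': node 10→11  → match P0@[4:4]
i=5 'b': node 11→12
i=6 'd': node 12→13  → match P0@[6:6],P3@[1:6],P6@[5:6]
i=7 'c': node 13→14 ·f
i=8 'b': node 14→18
i=9 'd': node 18→21 ·f  → match P0@[9:9],P6@[8:9]
i=10 'c': node 21→14 ·f
i=11 'b': node 14→18
i=12 'b': node 18→3 ·f  → match P1@[11:12]
i=13 'c': node 3→14 ·f
i=14 'b': node 14→18
i=15 'a': node 18→19
i=16 'a': node 19→20  → match P5@[13:16]
i=17 'c': node 20→9 ·f
i=18 'b': node 9→18 ·f
i=19 'a': node 18→19
i=20 'a': node 19→20  → match P5@[17:20]
i=21 'b': node 20→2 ·f
i=22 'd': node 2→21  → match P0@[22:22],P6@[21:22]
i=23 'c': node 21→14 ·f
i=24 'b': node 14→18
i=25 'b': node 18→3 ·f  → match P1@[24:25]
i=26 'd': node 3→21 ·f  → match P0@[26:26],P6@[25:26]
i=27 'b': node 21→2 ·f
i=28 'd': node 2→21  → match P0@[28:28],P6@[27:28]
i=29 'b': node 21→2 ·f
i=30 'b': node 2→3  → match P1@[29:30]
i=31 'd': node 3→21 ·f  → match P0@[31:31],P6@[30:31]
i=32 'a': node 21→4 ·f
i=33 'c': node 4→9 ·f
i=34 'b': node 9→18 ·f
i=35 'a': node 18→19
i=36 'a': node 19→20  → match P5@[33:36]
i=37 'a': node 20→8 ·f

Result: [[4,0],[6,0],[6,3],[6,6],[9,0],[9,6],[12,1],[16,5],[20,5],[22,0],[22,6],[25,1],[26,0],[26,6],[28,0],[28,6],[30,1],[31,0],[31,6],[36,5]]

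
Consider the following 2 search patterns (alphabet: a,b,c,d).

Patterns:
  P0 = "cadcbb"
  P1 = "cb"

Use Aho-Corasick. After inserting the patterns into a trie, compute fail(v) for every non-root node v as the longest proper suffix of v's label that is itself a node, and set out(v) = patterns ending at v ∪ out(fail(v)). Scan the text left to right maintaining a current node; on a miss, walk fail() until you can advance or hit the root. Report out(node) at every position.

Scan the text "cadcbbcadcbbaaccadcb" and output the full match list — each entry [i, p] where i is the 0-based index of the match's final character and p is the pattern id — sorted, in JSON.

Build automaton:
Trie nodes:
  n0 'ε': c→1
  n1 'c': a→2 b→7
  n2 'ca': d→3
  n3 'cad': c→4
  n4 'cadc': b→5
  n5 'cadcb': b→6
  n6 'cadcbb': ·  [P0 ends]
  n7 'cb': ·  [P1 ends]

BFS fail/out derivation:
  fail(1) 'c': from fail(0)=0 chase 'c': 0 ⇒ 0;  out=∅∪out(0)=∅
  fail(2) 'ca': from fail(1)=0 chase 'a': 0 ⇒ 0;  out=∅∪out(0)=∅
  fail(7) 'cb': from fail(1)=0 chase 'b': 0 ⇒ 0;  out={1}∪out(0)={1}
  fail(3) 'cad': from fail(2)=0 chase 'd': 0 ⇒ 0;  out=∅∪out(0)=∅
  fail(4) 'cadc': from fail(3)=0 chase 'c': 0 ⇒ 1;  out=∅∪out(1)=∅
  fail(5) 'cadcb': from fail(4)=1 chase 'b': 1 ⇒ 7;  out=∅∪out(7)={1}
  fail(6) 'cadcbb': from fail(5)=7 chase 'b': 7→0 ⇒ 0;  out={0}∪out(0)={0}

Text stream:
i=0 'c': node 0→1
i=1 'a': node 1→2
i=2 'd': node 2→3
i=3 'c': node 3→4
i=4 'b': node 4→5  emit P1@[3:4]
i=5 'b': node 5→6  emit P0@[0:5]
i=6 'c': node 6→1 (fail-walked)
i=7 'a': node 1→2
i=8 'd': node 2→3
i=9 'c': node 3→4
i=10 'b': node 4→5  emit P1@[9:10]
i=11 'b': node 5→6  emit P0@[6:11]
i=12 'a': node 6→0 (fail-walked)
i=13 'a': node 0→0
i=14 'c': node 0→1
i=15 'c': node 1→1 (fail-walked)
i=16 'a': node 1→2
i=17 'd': node 2→3
i=18 'c': node 3→4
i=19 'b': node 4→5  emit P1@[18:19]

Result: [[4,1],[5,0],[10,1],[11,0],[19,1]]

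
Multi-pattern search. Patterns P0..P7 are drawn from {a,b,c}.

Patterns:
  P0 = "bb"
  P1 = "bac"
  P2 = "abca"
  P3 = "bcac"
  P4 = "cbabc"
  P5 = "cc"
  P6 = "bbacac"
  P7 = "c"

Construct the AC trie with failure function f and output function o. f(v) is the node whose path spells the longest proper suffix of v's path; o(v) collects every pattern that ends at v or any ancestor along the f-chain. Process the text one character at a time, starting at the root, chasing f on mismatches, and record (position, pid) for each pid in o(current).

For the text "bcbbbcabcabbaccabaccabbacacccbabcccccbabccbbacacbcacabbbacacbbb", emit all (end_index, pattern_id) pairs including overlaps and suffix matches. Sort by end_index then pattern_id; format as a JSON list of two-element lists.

Build:
Trie (insert patterns):
  n0 'ε': a→5 b→1 c→12
  n1 'b': a→3 b→2 c→9
  n2 'bb': a→18  ←P0
  n3 'ba': c→4
  n4 'bac': ·  ←P1
  n5 'a': b→6
  n6 'ab': c→7
  n7 'abc': a→8
  n8 'abca': ·  ←P2
  n9 'bc': a→10
  n10 'bca': c→11
  n11 'bcac': ·  ←P3
  n12 'c': b→13 c→17  ←P7
  n13 'cb': a→14
  n14 'cba': b→15
  n15 'cbab': c→16
  n16 'cbabc': ·  ←P4
  n17 'cc': ·  ←P5
  n18 'bba': c→19
  n19 'bbac': a→20
  n20 'bbaca': c→21
  n21 'bbacac': ·  ←P6

Failure links (BFS by depth):
  fail(1) 'b': from fail(0)=0 chase 'b': 0 ⇒ 0;  out=∅∪out(0)=∅
  fail(5) 'a': from fail(0)=0 chase 'a': 0 ⇒ 0;  out=∅∪out(0)=∅
  fail(12) 'c': from fail(0)=0 chase 'c': 0 ⇒ 0;  out={7}∪out(0)={7}
  fail(2) 'bb': from fail(1)=0 chase 'b': 0 ⇒ 1;  out={0}∪out(1)={0}
  fail(3) 'ba': from fail(1)=0 chase 'a': 0 ⇒ 5;  out=∅∪out(5)=∅
  fail(6) 'ab': from fail(5)=0 chase 'b': 0 ⇒ 1;  out=∅∪out(1)=∅
  fail(9) 'bc': from fail(1)=0 chase 'c': 0 ⇒ 12;  out=∅∪out(12)={7}
  fail(13) 'cb': from fail(12)=0 chase 'b': 0 ⇒ 1;  out=∅∪out(1)=∅
  fail(17) 'cc': from fail(12)=0 chase 'c': 0 ⇒ 12;  out={5}∪out(12)={5,7}
  fail(4) 'bac': from fail(3)=5 chase 'c': 5→0 ⇒ 12;  out={1}∪out(12)={1,7}
  fail(7) 'abc': from fail(6)=1 chase 'c': 1 ⇒ 9;  out=∅∪out(9)={7}
  fail(10) 'bca': from fail(9)=12 chase 'a': 12→0 ⇒ 5;  out=∅∪out(5)=∅
  fail(14) 'cba': from fail(13)=1 chase 'a': 1 ⇒ 3;  out=∅∪out(3)=∅
  fail(18) 'bba': from fail(2)=1 chase 'a': 1 ⇒ 3;  out=∅∪out(3)=∅
  fail(8) 'abca': from fail(7)=9 chase 'a': 9 ⇒ 10;  out={2}∪out(10)={2}
  fail(11) 'bcac': from fail(10)=5 chase 'c': 5→0 ⇒ 12;  out={3}∪out(12)={3,7}
  fail(15) 'cbab': from fail(14)=3 chase 'b': 3→5 ⇒ 6;  out=∅∪out(6)=∅
  fail(19) 'bbac': from fail(18)=3 chase 'c': 3 ⇒ 4;  out=∅∪out(4)={1,7}
  fail(16) 'cbabc': from fail(15)=6 chase 'c': 6 ⇒ 7;  out={4}∪out(7)={4,7}
  fail(20) 'bbaca': from fail(19)=4 chase 'a': 4→12→0 ⇒ 5;  out=∅∪out(5)=∅
  fail(21) 'bbacac': from fail(20)=5 chase 'c': 5→0 ⇒ 12;  out={6}∪out(12)={6,7}

Scan:
pos 0 'b': at 1
pos 1 'c': at 9  → match P7@[1:1]
pos 2 'b': at 13 ·f
pos 3 'b': at 2 ·f  → match P0@[2:3]
pos 4 'b': at 2 ·f  → match P0@[3:4]
pos 5 'c': at 9 ·f  → match P7@[5:5]
pos 6 'a': at 10
pos 7 'b': at 6 ·f
pos 8 'c': at 7  → match P7@[8:8]
pos 9 'a': at 8  → match P2@[6:9]
pos 10 'b': at 6 ·f
pos 11 'b': at 2 ·f  → match P0@[10:11]
pos 12 'a': at 18
pos 13 'c': at 19  → match P1@[11:13],P7@[13:13]
pos 14 'c': at 17 ·f  → match P5@[13:14],P7@[14:14]
pos 15 'a': at 5 ·f
pos 16 'b': at 6
pos 17 'a': at 3 ·f
pos 18 'c': at 4  → match P1@[16:18],P7@[18:18]
pos 19 'c': at 17 ·f  → match P5@[18:19],P7@[19:19]
pos 20 'a': at 5 ·f
pos 21 'b': at 6
pos 22 'b': at 2 ·f  → match P0@[21:22]
pos 23 'a': at 18
pos 24 'c': at 19  → match P1@[22:24],P7@[24:24]
pos 25 'a': at 20
pos 26 'c': at 21  → match P6@[21:26],P7@[26:26]
pos 27 'c': at 17 ·f  → match P5@[26:27],P7@[27:27]
pos 28 'c': at 17 ·f  → match P5@[27:28],P7@[28:28]
pos 29 'b': at 13 ·f
pos 30 'a': at 14
pos 31 'b': at 15
pos 32 'c': at 16  → match P4@[28:32],P7@[32:32]
pos 33 'c': at 17 ·f  → match P5@[32:33],P7@[33:33]
pos 34 'c': at 17 ·f  → match P5@[33:34],P7@[34:34]
pos 35 'c': at 17 ·f  → match P5@[34:35],P7@[35:35]
pos 36 'c': at 17 ·f  → match P5@[35:36],P7@[36:36]
pos 37 'b': at 13 ·f
pos 38 'a': at 14
pos 39 'b': at 15
pos 40 'c': at 16  → match P4@[36:40],P7@[40:40]
pos 41 'c': at 17 ·f  → match P5@[40:41],P7@[41:41]
pos 42 'b': at 13 ·f
pos 43 'b': at 2 ·f  → match P0@[42:43]
pos 44 'a': at 18
pos 45 'c': at 19  → match P1@[43:45],P7@[45:45]
pos 46 'a': at 20
pos 47 'c': at 21  → match P6@[42:47],P7@[47:47]
pos 48 'b': at 13 ·f
pos 49 'c': at 9 ·f  → match P7@[49:49]
pos 50 'a': at 10
pos 51 'c': at 11  → match P3@[48:51],P7@[51:51]
pos 52 'a': at 5 ·f
pos 53 'b': at 6
pos 54 'b': at 2 ·f  → match P0@[53:54]
pos 55 'b': at 2 ·f  → match P0@[54:55]
pos 56 'a': at 18
pos 57 'c': at 19  → match P1@[55:57],P7@[57:57]
pos 58 'a': at 20
pos 59 'c': at 21  → match P6@[54:59],P7@[59:59]
pos 60 'b': at 13 ·f
pos 61 'b': at 2 ·f  → match P0@[60:61]
pos 62 'b': at 2 ·f  → match P0@[61:62]

All matches (sorted): [[1,7],[3,0],[4,0],[5,7],[8,7],[9,2],[11,0],[13,1],[13,7],[14,5],[14,7],[18,1],[18,7],[19,5],[19,7],[22,0],[24,1],[24,7],[26,6],[26,7],[27,5],[27,7],[28,5],[28,7],[32,4],[32,7],[33,5],[33,7],[34,5],[34,7],[35,5],[35,7],[36,5],[36,7],[40,4],[40,7],[41,5],[41,7],[43,0],[45,1],[45,7],[47,6],[47,7],[49,7],[51,3],[51,7],[54,0],[55,0],[57,1],[57,7],[59,6],[59,7],[61,0],[62,0]]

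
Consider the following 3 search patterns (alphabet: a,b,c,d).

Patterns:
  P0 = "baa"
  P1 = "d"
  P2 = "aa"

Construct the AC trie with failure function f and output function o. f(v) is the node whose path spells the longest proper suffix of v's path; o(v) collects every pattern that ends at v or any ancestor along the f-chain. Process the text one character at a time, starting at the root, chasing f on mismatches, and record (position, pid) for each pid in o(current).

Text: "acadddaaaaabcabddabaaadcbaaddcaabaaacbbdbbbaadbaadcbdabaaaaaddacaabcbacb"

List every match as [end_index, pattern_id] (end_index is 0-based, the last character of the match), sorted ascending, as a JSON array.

Build:
Trie nodes:
  n0 'ε': a→5 b→1 d→4
  n1 'b': a→2
  n2 'ba': a→3
  n3 'baa': ·  ←P0
  n4 'd': ·  ←P1
  n5 'a': a→6
  n6 'aa': ·  ←P2

BFS fail/out derivation:
  n1('b'): parent n0 fail=0; on 'b' 0 → fail=0;  out ∅∪∅=∅
  n4('d'): parent n0 fail=0; on 'd' 0 → fail=0;  out {1}∪∅={1}
  n5('a'): parent n0 fail=0; on 'a' 0 → fail=0;  out ∅∪∅=∅
  n2('ba'): parent n1 fail=0; on 'a' 0 → fail=5;  out ∅∪∅=∅
  n6('aa'): parent n5 fail=0; on 'a' 0 → fail=5;  out {2}∪∅={2}
  n3('baa'): parent n2 fail=5; on 'a' 5 → fail=6;  out {0}∪{2}={0,2}

Text stream:
pos 0 'a': at 5
pos 1 'c': at 0 (via fail)
pos 2 'a': at 5
pos 3 'd': at 4 (via fail)  ** P1@[3:3]
pos 4 'd': at 4 (via fail)  ** P1@[4:4]
pos 5 'd': at 4 (via fail)  ** P1@[5:5]
pos 6 'a': at 5 (via fail)
pos 7 'a': at 6  ** P2@[6:7]
pos 8 'a': at 6 (via fail)  ** P2@[7:8]
pos 9 'a': at 6 (via fail)  ** P2@[8:9]
pos 10 'a': at 6 (via fail)  ** P2@[9:10]
pos 11 'b': at 1 (via fail)
pos 12 'c': at 0 (via fail)
pos 13 'a': at 5
pos 14 'b': at 1 (via fail)
pos 15 'd': at 4 (via fail)  ** P1@[15:15]
pos 16 'd': at 4 (via fail)  ** P1@[16:16]
pos 17 'a': at 5 (via fail)
pos 18 'b': at 1 (via fail)
pos 19 'a': at 2
pos 20 'a': at 3  ** P0@[18:20],P2@[19:20]
pos 21 'a': at 6 (via fail)  ** P2@[20:21]
pos 22 'd': at 4 (via fail)  ** P1@[22:22]
pos 23 'c': at 0 (via fail)
pos 24 'b': at 1
pos 25 'a': at 2
pos 26 'a': at 3  ** P0@[24:26],P2@[25:26]
pos 27 'd': at 4 (via fail)  ** P1@[27:27]
pos 28 'd': at 4 (via fail)  ** P1@[28:28]
pos 29 'c': at 0 (via fail)
pos 30 'a': at 5
pos 31 'a': at 6  ** P2@[30:31]
pos 32 'b': at 1 (via fail)
pos 33 'a': at 2
pos 34 'a': at 3  ** P0@[32:34],P2@[33:34]
pos 35 'a': at 6 (via fail)  ** P2@[34:35]
pos 36 'c': at 0 (via fail)
pos 37 'b': at 1
pos 38 'b': at 1 (via fail)
pos 39 'd': at 4 (via fail)  ** P1@[39:39]
pos 40 'b': at 1 (via fail)
pos 41 'b': at 1 (via fail)
pos 42 'b': at 1 (via fail)
pos 43 'a': at 2
pos 44 'a': at 3  ** P0@[42:44],P2@[43:44]
pos 45 'd': at 4 (via fail)  ** P1@[45:45]
pos 46 'b': at 1 (via fail)
pos 47 'a': at 2
pos 48 'a': at 3  ** P0@[46:48],P2@[47:48]
pos 49 'd': at 4 (via fail)  ** P1@[49:49]
pos 50 'c': at 0 (via fail)
pos 51 'b': at 1
pos 52 'd': at 4 (via fail)  ** P1@[52:52]
pos 53 'a': at 5 (via fail)
pos 54 'b': at 1 (via fail)
pos 55 'a': at 2
pos 56 'a': at 3  ** P0@[54:56],P2@[55:56]
pos 57 'a': at 6 (via fail)  ** P2@[56:57]
pos 58 'a': at 6 (via fail)  ** P2@[57:58]
pos 59 'a': at 6 (via fail)  ** P2@[58:59]
pos 60 'd': at 4 (via fail)  ** P1@[60:60]
pos 61 'd': at 4 (via fail)  ** P1@[61:61]
pos 62 'a': at 5 (via fail)
pos 63 'c': at 0 (via fail)
pos 64 'a': at 5
pos 65 'a': at 6  ** P2@[64:65]
pos 66 'b': at 1 (via fail)
pos 67 'c': at 0 (via fail)
pos 68 'b': at 1
pos 69 'a': at 2
pos 70 'c': at 0 (via fail)
pos 71 'b': at 1

Matches: [[3,1],[4,1],[5,1],[7,2],[8,2],[9,2],[10,2],[15,1],[16,1],[20,0],[20,2],[21,2],[22,1],[26,0],[26,2],[27,1],[28,1],[31,2],[34,0],[34,2],[35,2],[39,1],[44,0],[44,2],[45,1],[48,0],[48,2],[49,1],[52,1],[56,0],[56,2],[57,2],[58,2],[59,2],[60,1],[61,1],[65,2]]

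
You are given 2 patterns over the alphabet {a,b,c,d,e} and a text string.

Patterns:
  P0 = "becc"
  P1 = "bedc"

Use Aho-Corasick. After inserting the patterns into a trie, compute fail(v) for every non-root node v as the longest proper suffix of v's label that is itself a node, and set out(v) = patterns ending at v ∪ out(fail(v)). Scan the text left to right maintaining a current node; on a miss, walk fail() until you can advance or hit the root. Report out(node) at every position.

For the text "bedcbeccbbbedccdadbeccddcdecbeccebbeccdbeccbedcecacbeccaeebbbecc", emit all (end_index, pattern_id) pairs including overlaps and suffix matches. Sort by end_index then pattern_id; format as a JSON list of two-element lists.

Build:
Trie (insert patterns):
  n0 'ε': b→1
  n1 'b': e→2
  n2 'be': c→3 d→5
  n3 'bec': c→4
  n4 'becc': ·  [P0 ends]
  n5 'bed': c→6
  n6 'bedc': ·  [P1 ends]

Failure links (BFS by depth):
  fail(1) 'b': from fail(0)=0 chase 'b': 0 ⇒ 0;  out=∅∪out(0)=∅
  fail(2) 'be': from fail(1)=0 chase 'e': 0 ⇒ 0;  out=∅∪out(0)=∅
  fail(3) 'bec': from fail(2)=0 chase 'c': 0 ⇒ 0;  out=∅∪out(0)=∅
  fail(5) 'bed': from fail(2)=0 chase 'd': 0 ⇒ 0;  out=∅∪out(0)=∅
  fail(4) 'becc': from fail(3)=0 chase 'c': 0 ⇒ 0;  out={0}∪out(0)={0}
  fail(6) 'bedc': from fail(5)=0 chase 'c': 0 ⇒ 0;  out={1}∪out(0)={1}

Scan:
[0] read 'b'  n0⇒n1
[1] read 'e'  n1⇒n2
[2] read 'd'  n2⇒n5
[3] read 'c'  n5⇒n6  emit P1@[0:3]
[4] read 'b'  n6⇒n1 (fail-walked)
[5] read 'e'  n1⇒n2
[6] read 'c'  n2⇒n3
[7] read 'c'  n3⇒n4  emit P0@[4:7]
[8] read 'b'  n4⇒n1 (fail-walked)
[9] read 'b'  n1⇒n1 (fail-walked)
[10] read 'b'  n1⇒n1 (fail-walked)
[11] read 'e'  n1⇒n2
[12] read 'd'  n2⇒n5
[13] read 'c'  n5⇒n6  emit P1@[10:13]
[14] read 'c'  n6⇒n0 (fail-walked)
[15] read 'd'  n0⇒n0
[16] read 'a'  n0⇒n0
[17] read 'd'  n0⇒n0
[18] read 'b'  n0⇒n1
[19] read 'e'  n1⇒n2
[20] read 'c'  n2⇒n3
[21] read 'c'  n3⇒n4  emit P0@[18:21]
[22] read 'd'  n4⇒n0 (fail-walked)
[23] read 'd'  n0⇒n0
[24] read 'c'  n0⇒n0
[25] read 'd'  n0⇒n0
[26] read 'e'  n0⇒n0
[27] read 'c'  n0⇒n0
[28] read 'b'  n0⇒n1
[29] read 'e'  n1⇒n2
[30] read 'c'  n2⇒n3
[31] read 'c'  n3⇒n4  emit P0@[28:31]
[32] read 'e'  n4⇒n0 (fail-walked)
[33] read 'b'  n0⇒n1
[34] read 'b'  n1⇒n1 (fail-walked)
[35] read 'e'  n1⇒n2
[36] read 'c'  n2⇒n3
[37] read 'c'  n3⇒n4  emit P0@[34:37]
[38] read 'd'  n4⇒n0 (fail-walked)
[39] read 'b'  n0⇒n1
[40] read 'e'  n1⇒n2
[41] read 'c'  n2⇒n3
[42] read 'c'  n3⇒n4  emit P0@[39:42]
[43] read 'b'  n4⇒n1 (fail-walked)
[44] read 'e'  n1⇒n2
[45] read 'd'  n2⇒n5
[46] read 'c'  n5⇒n6  emit P1@[43:46]
[47] read 'e'  n6⇒n0 (fail-walked)
[48] read 'c'  n0⇒n0
[49] read 'a'  n0⇒n0
[50] read 'c'  n0⇒n0
[51] read 'b'  n0⇒n1
[52] read 'e'  n1⇒n2
[53] read 'c'  n2⇒n3
[54] read 'c'  n3⇒n4  emit P0@[51:54]
[55] read 'a'  n4⇒n0 (fail-walked)
[56] read 'e'  n0⇒n0
[57] read 'e'  n0⇒n0
[58] read 'b'  n0⇒n1
[59] read 'b'  n1⇒n1 (fail-walked)
[60] read 'b'  n1⇒n1 (fail-walked)
[61] read 'e'  n1⇒n2
[62] read 'c'  n2⇒n3
[63] read 'c'  n3⇒n4  emit P0@[60:63]

Matches: [[3,1],[7,0],[13,1],[21,0],[31,0],[37,0],[42,0],[46,1],[54,0],[63,0]]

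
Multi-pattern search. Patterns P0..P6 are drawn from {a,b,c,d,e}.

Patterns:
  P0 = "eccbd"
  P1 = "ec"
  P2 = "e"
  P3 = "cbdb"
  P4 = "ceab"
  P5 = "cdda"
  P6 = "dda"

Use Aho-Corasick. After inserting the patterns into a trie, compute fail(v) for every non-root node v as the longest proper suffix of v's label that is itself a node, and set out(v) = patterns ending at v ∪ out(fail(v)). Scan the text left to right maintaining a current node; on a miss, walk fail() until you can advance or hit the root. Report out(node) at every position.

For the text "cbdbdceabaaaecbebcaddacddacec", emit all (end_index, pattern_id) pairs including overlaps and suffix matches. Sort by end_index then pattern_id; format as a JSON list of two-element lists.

Construct AC machine:
Trie nodes:
  0='ε' goto c→6 d→16 e→1
  1='e' goto c→2  [P2 ends]
  2='ec' goto c→3  [P1 ends]
  3='ecc' goto b→4
  4='eccb' goto d→5
  5='eccbd' goto ·  [P0 ends]
  6='c' goto b→7 d→13 e→10
  7='cb' goto d→8
  8='cbd' goto b→9
  9='cbdb' goto ·  [P3 ends]
  10='ce' goto a→11
  11='cea' goto b→12
  12='ceab' goto ·  [P4 ends]
  13='cd' goto d→14
  14='cdd' goto a→15
  15='cdda' goto ·  [P5 ends]
  16='d' goto d→17
  17='dd' goto a→18
  18='dda' goto ·  [P6 ends]

BFS fail/out derivation:
  fail(1) 'e': from fail(0)=0 chase 'e': 0 ⇒ 0;  out={2}∪out(0)={2}
  fail(6) 'c': from fail(0)=0 chase 'c': 0 ⇒ 0;  out=∅∪out(0)=∅
  fail(16) 'd': from fail(0)=0 chase 'd': 0 ⇒ 0;  out=∅∪out(0)=∅
  fail(2) 'ec': from fail(1)=0 chase 'c': 0 ⇒ 6;  out={1}∪out(6)={1}
  fail(7) 'cb': from fail(6)=0 chase 'b': 0 ⇒ 0;  out=∅∪out(0)=∅
  fail(10) 'ce': from fail(6)=0 chase 'e': 0 ⇒ 1;  out=∅∪out(1)={2}
  fail(13) 'cd': from fail(6)=0 chase 'd': 0 ⇒ 16;  out=∅∪out(16)=∅
  fail(17) 'dd': from fail(16)=0 chase 'd': 0 ⇒ 16;  out=∅∪out(16)=∅
  fail(3) 'ecc': from fail(2)=6 chase 'c': 6→0 ⇒ 6;  out=∅∪out(6)=∅
  fail(8) 'cbd': from fail(7)=0 chase 'd': 0 ⇒ 16;  out=∅∪out(16)=∅
  fail(11) 'cea': from fail(10)=1 chase 'a': 1→0 ⇒ 0;  out=∅∪out(0)=∅
  fail(14) 'cdd': from fail(13)=16 chase 'd': 16 ⇒ 17;  out=∅∪out(17)=∅
  fail(18) 'dda': from fail(17)=16 chase 'a': 16→0 ⇒ 0;  out={6}∪out(0)={6}
  fail(4) 'eccb': from fail(3)=6 chase 'b': 6 ⇒ 7;  out=∅∪out(7)=∅
  fail(9) 'cbdb': from fail(8)=16 chase 'b': 16→0 ⇒ 0;  out={3}∪out(0)={3}
  fail(12) 'ceab': from fail(11)=0 chase 'b': 0 ⇒ 0;  out={4}∪out(0)={4}
  fail(15) 'cdda': from fail(14)=17 chase 'a': 17 ⇒ 18;  out={5}∪out(18)={5,6}
  fail(5) 'eccbd': from fail(4)=7 chase 'd': 7 ⇒ 8;  out={0}∪out(8)={0}

Text stream:
pos 0 'c': at 6
pos 1 'b': at 7
pos 2 'd': at 8
pos 3 'b': at 9  ** P3@[0:3]
pos 4 'd': at 16 (fail-walked)
pos 5 'c': at 6 (fail-walked)
pos 6 'e': at 10  ** P2@[6:6]
pos 7 'a': at 11
pos 8 'b': at 12  ** P4@[5:8]
pos 9 'a': at 0 (fail-walked)
pos 10 'a': at 0
pos 11 'a': at 0
pos 12 'e': at 1  ** P2@[12:12]
pos 13 'c': at 2  ** P1@[12:13]
pos 14 'b': at 7 (fail-walked)
pos 15 'e': at 1 (fail-walked)  ** P2@[15:15]
pos 16 'b': at 0 (fail-walked)
pos 17 'c': at 6
pos 18 'a': at 0 (fail-walked)
pos 19 'd': at 16
pos 20 'd': at 17
pos 21 'a': at 18  ** P6@[19:21]
pos 22 'c': at 6 (fail-walked)
pos 23 'd': at 13
pos 24 'd': at 14
pos 25 'a': at 15  ** P5@[22:25],P6@[23:25]
pos 26 'c': at 6 (fail-walked)
pos 27 'e': at 10  ** P2@[27:27]
pos 28 'c': at 2 (fail-walked)  ** P1@[27:28]

Matches: [[3,3],[6,2],[8,4],[12,2],[13,1],[15,2],[21,6],[25,5],[25,6],[27,2],[28,1]]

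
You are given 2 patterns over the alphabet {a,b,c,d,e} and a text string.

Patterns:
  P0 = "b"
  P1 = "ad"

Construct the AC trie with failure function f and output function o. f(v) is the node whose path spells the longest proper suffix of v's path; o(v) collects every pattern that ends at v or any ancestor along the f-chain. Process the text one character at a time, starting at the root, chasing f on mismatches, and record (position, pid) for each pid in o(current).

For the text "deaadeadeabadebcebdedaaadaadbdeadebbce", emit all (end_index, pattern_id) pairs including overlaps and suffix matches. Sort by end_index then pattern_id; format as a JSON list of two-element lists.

Construct AC machine:
Trie (insert patterns):
  n0 'ε': a→2 b→1
  n1 'b': ·  ←P0
  n2 'a': d→3
  n3 'ad': ·  ←P1

Failure links (BFS by depth):
  n1('b'): parent n0 fail=0; on 'b' 0 → fail=0;  out {0}∪∅={0}
  n2('a'): parent n0 fail=0; on 'a' 0 → fail=0;  out ∅∪∅=∅
  n3('ad'): parent n2 fail=0; on 'd' 0 → fail=0;  out {1}∪∅={1}

Run:
[0] read 'd'  n0⇒n0
[1] read 'e'  n0⇒n0
[2] read 'a'  n0⇒n2
[3] read 'a'  n2⇒n2 (via fail)
[4] read 'd'  n2⇒n3  → match P1@[3:4]
[5] read 'e'  n3⇒n0 (via fail)
[6] read 'a'  n0⇒n2
[7] read 'd'  n2⇒n3  → match P1@[6:7]
[8] read 'e'  n3⇒n0 (via fail)
[9] read 'a'  n0⇒n2
[10] read 'b'  n2⇒n1 (via fail)  → match P0@[10:10]
[11] read 'a'  n1⇒n2 (via fail)
[12] read 'd'  n2⇒n3  → match P1@[11:12]
[13] read 'e'  n3⇒n0 (via fail)
[14] read 'b'  n0⇒n1  → match P0@[14:14]
[15] read 'c'  n1⇒n0 (via fail)
[16] read 'e'  n0⇒n0
[17] read 'b'  n0⇒n1  → match P0@[17:17]
[18] read 'd'  n1⇒n0 (via fail)
[19] read 'e'  n0⇒n0
[20] read 'd'  n0⇒n0
[21] read 'a'  n0⇒n2
[22] read 'a'  n2⇒n2 (via fail)
[23] read 'a'  n2⇒n2 (via fail)
[24] read 'd'  n2⇒n3  → match P1@[23:24]
[25] read 'a'  n3⇒n2 (via fail)
[26] read 'a'  n2⇒n2 (via fail)
[27] read 'd'  n2⇒n3  → match P1@[26:27]
[28] read 'b'  n3⇒n1 (via fail)  → match P0@[28:28]
[29] read 'd'  n1⇒n0 (via fail)
[30] read 'e'  n0⇒n0
[31] read 'a'  n0⇒n2
[32] read 'd'  n2⇒n3  → match P1@[31:32]
[33] read 'e'  n3⇒n0 (via fail)
[34] read 'b'  n0⇒n1  → match P0@[34:34]
[35] read 'b'  n1⇒n1 (via fail)  → match P0@[35:35]
[36] read 'c'  n1⇒n0 (via fail)
[37] read 'e'  n0⇒n0

All matches (sorted): [[4,1],[7,1],[10,0],[12,1],[14,0],[17,0],[24,1],[27,1],[28,0],[32,1],[34,0],[35,0]]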